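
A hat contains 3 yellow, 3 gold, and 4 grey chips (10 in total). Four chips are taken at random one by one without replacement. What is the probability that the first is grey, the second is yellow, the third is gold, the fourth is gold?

Multiply the conditional probability of each draw in order, without replacement, so each draw removes one from its color and from the total.
P = (4/10) · (3/9) · (3/8) · (2/7) = 1/70 ≈ 0.0143.

1/70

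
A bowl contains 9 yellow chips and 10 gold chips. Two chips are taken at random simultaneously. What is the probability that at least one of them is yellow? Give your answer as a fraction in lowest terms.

Use the complement: P(at least one yellow) = 1 − P(no yellow).
P(none) = C(10,2)/C(19,2) = 45/171.
So P = 1 − 45/171 = 14/19 ≈ 0.7368.

14/19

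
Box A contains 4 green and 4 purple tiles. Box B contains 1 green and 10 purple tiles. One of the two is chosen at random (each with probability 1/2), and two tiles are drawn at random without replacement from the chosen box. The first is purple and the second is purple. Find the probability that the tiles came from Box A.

P(E | Box A) = 3/14; P(E | Box B) = 9/11.
P(E) = 1/2·3/14 + 1/2·9/11 = 159/308.
By Bayes' rule, P(Box A | E) = 3/28 / 159/308 = 11/53 ≈ 0.2075.

11/53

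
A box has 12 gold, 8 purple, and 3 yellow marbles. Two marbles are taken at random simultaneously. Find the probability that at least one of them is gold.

18/23

Use the complement: P(at least one gold) = 1 − P(no gold).
P(none) = C(11,2)/C(23,2) = 55/253.
So P = 1 − 55/253 = 18/23 ≈ 0.7826.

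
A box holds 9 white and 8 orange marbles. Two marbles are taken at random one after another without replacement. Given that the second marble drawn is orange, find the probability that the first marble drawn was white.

9/16

P(first=white and the second marble drawn is orange) = (9/17)·(8/16) = 9/34.
P(the second marble drawn is orange) = Σ over first color = 9/34 + 7/34 = 8/17.
By Bayes, P(first=white | the second marble drawn is orange) = 9/34 / 8/17 = 9/16 ≈ 0.5625.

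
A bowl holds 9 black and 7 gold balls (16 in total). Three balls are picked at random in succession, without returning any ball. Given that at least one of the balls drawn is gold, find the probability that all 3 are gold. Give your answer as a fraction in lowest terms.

5/68

P(all 3 gold) = C(7,3)/C(16,3) = 1/16; P(at least one gold) = 1 − C(9,3)/C(16,3) = 17/20.
Since 'all 3 gold' ⊆ 'at least one gold', P(all 3 | at least one) = 1/16 / 17/20 = 5/68 ≈ 0.0735.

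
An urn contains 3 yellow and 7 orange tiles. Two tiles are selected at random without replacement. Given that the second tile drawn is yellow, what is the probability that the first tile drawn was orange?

7/9

P(first=orange and the second tile drawn is yellow) = (7/10)·(3/9) = 7/30.
P(the second tile drawn is yellow) = Σ over first color = 1/15 + 7/30 = 3/10.
By Bayes, P(first=orange | the second tile drawn is yellow) = 7/30 / 3/10 = 7/9 ≈ 0.7778.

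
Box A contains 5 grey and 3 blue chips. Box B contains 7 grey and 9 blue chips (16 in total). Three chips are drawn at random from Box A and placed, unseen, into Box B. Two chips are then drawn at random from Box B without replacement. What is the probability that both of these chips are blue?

Condition on how many of the transferred chips are blue (from Box A: 3 blue of 8; then Box B has 19 total).
  0 blue: C(3,0)C(5,3)/C(8,3) = 5/28; then P = C(9,2)/C(19,2) = 4/19
  1 blue: C(3,1)C(5,2)/C(8,3) = 15/28; then P = C(10,2)/C(19,2) = 5/19
  2 blue: C(3,2)C(5,1)/C(8,3) = 15/56; then P = C(11,2)/C(19,2) = 55/171
  3 blue: C(3,3)C(5,0)/C(8,3) = 1/56; then P = C(12,2)/C(19,2) = 22/57
P(both blue) = 289/1064 ≈ 0.2716.

289/1064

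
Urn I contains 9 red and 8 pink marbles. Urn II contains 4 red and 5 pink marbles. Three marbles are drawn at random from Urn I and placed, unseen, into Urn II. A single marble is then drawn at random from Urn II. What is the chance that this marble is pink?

109/204

Condition on how many of the transferred marbles are pink (from Urn I: 8 pink of 17; then Urn II has 12 total).
  0 pink: C(8,0)C(9,3)/C(17,3) = 21/170; then P = 5/12
  1 pink: C(8,1)C(9,2)/C(17,3) = 36/85; then P = 6/12
  2 pink: C(8,2)C(9,1)/C(17,3) = 63/170; then P = 7/12
  3 pink: C(8,3)C(9,0)/C(17,3) = 7/85; then P = 8/12
P(pink from Urn II) = 109/204 ≈ 0.5343.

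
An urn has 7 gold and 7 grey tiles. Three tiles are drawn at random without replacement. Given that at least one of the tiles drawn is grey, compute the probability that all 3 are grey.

5/47

P(all 3 grey) = C(7,3)/C(14,3) = 5/52; P(at least one grey) = 1 − C(7,3)/C(14,3) = 47/52.
Since 'all 3 grey' ⊆ 'at least one grey', P(all 3 | at least one) = 5/52 / 47/52 = 5/47 ≈ 0.1064.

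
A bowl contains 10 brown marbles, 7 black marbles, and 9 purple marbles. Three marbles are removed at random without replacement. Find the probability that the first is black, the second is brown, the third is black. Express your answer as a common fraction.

7/260

Multiply the conditional probability of each draw in order, without replacement, so each draw removes one from its color and from the total.
P = (7/26) · (10/25) · (6/24) = 7/260 ≈ 0.0269.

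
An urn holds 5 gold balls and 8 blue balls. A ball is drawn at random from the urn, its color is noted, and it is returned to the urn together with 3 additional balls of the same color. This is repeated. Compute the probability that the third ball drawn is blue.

Sum over the four possibilities for the first two draws (blue/not-blue each), tracking how the blue count and total change by +3 per draw.
P(third is blue) = 8/13 ≈ 0.6154. (In a Pólya urn every draw has the same marginal probability 8/13.)

8/13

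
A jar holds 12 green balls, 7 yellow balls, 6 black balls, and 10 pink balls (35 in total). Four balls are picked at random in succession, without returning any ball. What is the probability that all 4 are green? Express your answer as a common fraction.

9/952

Unordered draws without replacement: count favorable combinations over C(35,4).
Favorable = C(12,4) · C(7,0) · C(6,0) · C(10,0) = 495; total = C(35,4) = 52360.
P = 495/52360 = 9/952 ≈ 0.0095.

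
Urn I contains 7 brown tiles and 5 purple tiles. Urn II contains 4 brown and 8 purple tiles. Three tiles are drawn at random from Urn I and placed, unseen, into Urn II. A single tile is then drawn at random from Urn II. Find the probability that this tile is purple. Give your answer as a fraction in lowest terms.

Condition on how many of the transferred tiles are purple (from Urn I: 5 purple of 12; then Urn II has 15 total).
  0 purple: C(5,0)C(7,3)/C(12,3) = 7/44; then P = 8/15
  1 purple: C(5,1)C(7,2)/C(12,3) = 21/44; then P = 9/15
  2 purple: C(5,2)C(7,1)/C(12,3) = 7/22; then P = 10/15
  3 purple: C(5,3)C(7,0)/C(12,3) = 1/22; then P = 11/15
P(purple from Urn II) = 37/60 ≈ 0.6167.

37/60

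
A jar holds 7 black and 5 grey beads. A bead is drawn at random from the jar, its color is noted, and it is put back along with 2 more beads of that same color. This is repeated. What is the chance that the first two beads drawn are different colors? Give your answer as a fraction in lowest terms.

5/12

Either grey then black, or black then grey; after the first draw the total is 14.
P = (5/12)·(7/14) + (7/12)·(5/14) = 5/12 ≈ 0.4167.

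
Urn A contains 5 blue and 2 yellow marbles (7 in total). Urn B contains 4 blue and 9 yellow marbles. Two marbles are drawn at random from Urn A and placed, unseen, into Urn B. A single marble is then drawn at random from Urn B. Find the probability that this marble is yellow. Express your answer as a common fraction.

Condition on how many of the transferred marbles are yellow (from Urn A: 2 yellow of 7; then Urn B has 15 total).
  0 yellow: C(2,0)C(5,2)/C(7,2) = 10/21; then P = 9/15
  1 yellow: C(2,1)C(5,1)/C(7,2) = 10/21; then P = 10/15
  2 yellow: C(2,2)C(5,0)/C(7,2) = 1/21; then P = 11/15
P(yellow from Urn B) = 67/105 ≈ 0.6381.

67/105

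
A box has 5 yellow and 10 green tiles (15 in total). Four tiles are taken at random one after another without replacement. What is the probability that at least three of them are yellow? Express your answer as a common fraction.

1/13

Sum the hypergeometric tail for j = 3,…,4 yellow tiles.
Favorable = C(5,3)·C(10,1) + C(5,4)·C(10,0) = 105; total = C(15,4) = 1365.
P = 105/1365 = 1/13 ≈ 0.0769.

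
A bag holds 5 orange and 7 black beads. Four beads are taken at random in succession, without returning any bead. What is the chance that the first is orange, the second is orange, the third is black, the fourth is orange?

7/198

Multiply the conditional probability of each draw in order, without replacement, so each draw removes one from its color and from the total.
P = (5/12) · (4/11) · (7/10) · (3/9) = 7/198 ≈ 0.0354.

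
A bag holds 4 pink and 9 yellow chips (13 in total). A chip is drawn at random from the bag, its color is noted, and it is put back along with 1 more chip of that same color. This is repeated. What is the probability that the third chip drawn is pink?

Sum over the four possibilities for the first two draws (pink/not-pink each), tracking how the pink count and total change by +1 per draw.
P(third is pink) = 4/13 ≈ 0.3077. (In a Pólya urn every draw has the same marginal probability 4/13.)

4/13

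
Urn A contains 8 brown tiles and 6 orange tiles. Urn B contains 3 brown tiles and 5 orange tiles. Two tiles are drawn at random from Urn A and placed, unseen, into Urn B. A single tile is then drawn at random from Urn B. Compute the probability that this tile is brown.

29/70

Condition on how many of the transferred tiles are brown (from Urn A: 8 brown of 14; then Urn B has 10 total).
  0 brown: C(8,0)C(6,2)/C(14,2) = 15/91; then P = 3/10
  1 brown: C(8,1)C(6,1)/C(14,2) = 48/91; then P = 4/10
  2 brown: C(8,2)C(6,0)/C(14,2) = 4/13; then P = 5/10
P(brown from Urn B) = 29/70 ≈ 0.4143.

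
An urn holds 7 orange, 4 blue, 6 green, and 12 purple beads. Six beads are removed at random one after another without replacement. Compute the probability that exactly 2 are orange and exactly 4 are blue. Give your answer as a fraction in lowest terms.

1/22620

Unordered draws without replacement: count favorable combinations over C(29,6).
Favorable = C(7,2) · C(4,4) · C(6,0) · C(12,0) = 21; total = C(29,6) = 475020.
P = 21/475020 = 1/22620 ≈ 0.0000.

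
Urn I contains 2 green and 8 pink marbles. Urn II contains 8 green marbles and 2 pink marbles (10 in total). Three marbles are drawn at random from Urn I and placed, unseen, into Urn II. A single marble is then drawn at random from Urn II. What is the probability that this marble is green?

Condition on how many of the transferred marbles are green (from Urn I: 2 green of 10; then Urn II has 13 total).
  0 green: C(2,0)C(8,3)/C(10,3) = 7/15; then P = 8/13
  1 green: C(2,1)C(8,2)/C(10,3) = 7/15; then P = 9/13
  2 green: C(2,2)C(8,1)/C(10,3) = 1/15; then P = 10/13
P(green from Urn II) = 43/65 ≈ 0.6615.

43/65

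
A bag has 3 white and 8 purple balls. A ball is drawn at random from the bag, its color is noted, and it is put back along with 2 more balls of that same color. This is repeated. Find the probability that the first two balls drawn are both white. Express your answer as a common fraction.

After a white draw the bag holds 5 white out of 13.
P = (3/11)·(5/13) = 15/143 ≈ 0.1049.

15/143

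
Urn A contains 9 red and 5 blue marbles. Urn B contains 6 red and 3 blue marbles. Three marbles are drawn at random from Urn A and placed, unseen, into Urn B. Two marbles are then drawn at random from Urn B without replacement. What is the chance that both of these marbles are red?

421/1001

Condition on how many of the transferred marbles are red (from Urn A: 9 red of 14; then Urn B has 12 total).
  0 red: C(9,0)C(5,3)/C(14,3) = 5/182; then P = C(6,2)/C(12,2) = 5/22
  1 red: C(9,1)C(5,2)/C(14,3) = 45/182; then P = C(7,2)/C(12,2) = 7/22
  2 red: C(9,2)C(5,1)/C(14,3) = 45/91; then P = C(8,2)/C(12,2) = 14/33
  3 red: C(9,3)C(5,0)/C(14,3) = 3/13; then P = C(9,2)/C(12,2) = 6/11
P(both red) = 421/1001 ≈ 0.4206.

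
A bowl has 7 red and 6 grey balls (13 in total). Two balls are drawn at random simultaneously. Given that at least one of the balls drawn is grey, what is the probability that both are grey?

P(both grey) = C(6,2)/C(13,2) = 5/26; P(at least one grey) = 1 − C(7,2)/C(13,2) = 19/26.
Since 'both grey' ⊆ 'at least one grey', P(both | at least one) = 5/26 / 19/26 = 5/19 ≈ 0.2632.

5/19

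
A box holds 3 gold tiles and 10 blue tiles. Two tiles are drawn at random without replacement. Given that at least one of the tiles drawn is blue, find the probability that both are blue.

3/5

P(both blue) = C(10,2)/C(13,2) = 15/26; P(at least one blue) = 1 − C(3,2)/C(13,2) = 25/26.
Since 'both blue' ⊆ 'at least one blue', P(both | at least one) = 15/26 / 25/26 = 3/5 ≈ 0.6000.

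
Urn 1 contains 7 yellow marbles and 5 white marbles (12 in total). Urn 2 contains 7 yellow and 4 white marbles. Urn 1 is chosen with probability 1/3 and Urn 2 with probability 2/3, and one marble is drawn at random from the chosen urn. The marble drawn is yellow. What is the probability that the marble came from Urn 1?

11/35

P(yellow | Urn 1) = 7/12; P(yellow | Urn 2) = 7/11.
P(yellow) = 1/3·7/12 + 2/3·7/11 = 245/396.
By Bayes' rule, P(Urn 1 | yellow) = 7/36 / 245/396 = 11/35 ≈ 0.3143.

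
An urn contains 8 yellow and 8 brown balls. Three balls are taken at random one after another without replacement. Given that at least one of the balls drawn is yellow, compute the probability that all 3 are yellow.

P(all 3 yellow) = C(8,3)/C(16,3) = 1/10; P(at least one yellow) = 1 − C(8,3)/C(16,3) = 9/10.
Since 'all 3 yellow' ⊆ 'at least one yellow', P(all 3 | at least one) = 1/10 / 9/10 = 1/9 ≈ 0.1111.

1/9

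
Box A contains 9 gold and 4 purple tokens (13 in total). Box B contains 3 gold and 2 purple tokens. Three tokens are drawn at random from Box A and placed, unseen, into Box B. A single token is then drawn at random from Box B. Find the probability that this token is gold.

33/52

Condition on how many of the transferred tokens are gold (from Box A: 9 gold of 13; then Box B has 8 total).
  0 gold: C(9,0)C(4,3)/C(13,3) = 2/143; then P = 3/8
  1 gold: C(9,1)C(4,2)/C(13,3) = 27/143; then P = 4/8
  2 gold: C(9,2)C(4,1)/C(13,3) = 72/143; then P = 5/8
  3 gold: C(9,3)C(4,0)/C(13,3) = 42/143; then P = 6/8
P(gold from Box B) = 33/52 ≈ 0.6346.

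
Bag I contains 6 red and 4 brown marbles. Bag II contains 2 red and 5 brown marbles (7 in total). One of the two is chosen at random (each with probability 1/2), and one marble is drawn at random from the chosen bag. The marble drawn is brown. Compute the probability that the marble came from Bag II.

P(brown | Bag I) = 2/5; P(brown | Bag II) = 5/7.
P(brown) = 1/2·2/5 + 1/2·5/7 = 39/70.
By Bayes' rule, P(Bag II | brown) = 5/14 / 39/70 = 25/39 ≈ 0.6410.

25/39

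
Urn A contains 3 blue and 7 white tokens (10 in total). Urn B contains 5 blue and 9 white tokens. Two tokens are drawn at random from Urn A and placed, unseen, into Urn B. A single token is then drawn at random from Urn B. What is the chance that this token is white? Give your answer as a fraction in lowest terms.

Condition on how many of the transferred tokens are white (from Urn A: 7 white of 10; then Urn B has 16 total).
  0 white: C(7,0)C(3,2)/C(10,2) = 1/15; then P = 9/16
  1 white: C(7,1)C(3,1)/C(10,2) = 7/15; then P = 10/16
  2 white: C(7,2)C(3,0)/C(10,2) = 7/15; then P = 11/16
P(white from Urn B) = 13/20 ≈ 0.6500.

13/20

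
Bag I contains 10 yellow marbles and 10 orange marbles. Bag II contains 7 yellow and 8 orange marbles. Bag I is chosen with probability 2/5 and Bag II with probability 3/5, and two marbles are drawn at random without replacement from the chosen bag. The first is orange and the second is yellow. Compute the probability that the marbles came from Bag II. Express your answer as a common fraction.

38/63

P(E | Bag I) = 5/19; P(E | Bag II) = 4/15.
P(E) = 2/5·5/19 + 3/5·4/15 = 126/475.
By Bayes' rule, P(Bag II | E) = 4/25 / 126/475 = 38/63 ≈ 0.6032.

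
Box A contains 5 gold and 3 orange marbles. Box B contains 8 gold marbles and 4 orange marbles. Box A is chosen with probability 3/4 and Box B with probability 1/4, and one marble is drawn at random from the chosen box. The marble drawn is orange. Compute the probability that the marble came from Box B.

P(orange | Box A) = 3/8; P(orange | Box B) = 1/3.
P(orange) = 3/4·3/8 + 1/4·1/3 = 35/96.
By Bayes' rule, P(Box B | orange) = 1/12 / 35/96 = 8/35 ≈ 0.2286.

8/35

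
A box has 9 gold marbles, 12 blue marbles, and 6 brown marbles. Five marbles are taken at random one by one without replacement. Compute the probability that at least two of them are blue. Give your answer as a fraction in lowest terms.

1573/2070

Sum the hypergeometric tail for j = 2,…,5 blue marbles.
Favorable = C(12,2)·C(15,3) + C(12,3)·C(15,2) + C(12,4)·C(15,1) + C(12,5)·C(15,0) = 61347; total = C(27,5) = 80730.
P = 61347/80730 = 1573/2070 ≈ 0.7599.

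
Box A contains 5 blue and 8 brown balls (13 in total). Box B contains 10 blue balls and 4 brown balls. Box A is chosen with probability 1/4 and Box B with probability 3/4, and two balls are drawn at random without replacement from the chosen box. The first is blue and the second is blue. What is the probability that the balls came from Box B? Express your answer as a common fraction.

81/88

P(E | Box A) = 5/39; P(E | Box B) = 45/91.
P(E) = 1/4·5/39 + 3/4·45/91 = 110/273.
By Bayes' rule, P(Box B | E) = 135/364 / 110/273 = 81/88 ≈ 0.9205.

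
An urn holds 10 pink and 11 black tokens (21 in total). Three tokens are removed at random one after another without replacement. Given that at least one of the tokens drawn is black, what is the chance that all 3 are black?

3/22

P(all 3 black) = C(11,3)/C(21,3) = 33/266; P(at least one black) = 1 − C(10,3)/C(21,3) = 121/133.
Since 'all 3 black' ⊆ 'at least one black', P(all 3 | at least one) = 33/266 / 121/133 = 3/22 ≈ 0.1364.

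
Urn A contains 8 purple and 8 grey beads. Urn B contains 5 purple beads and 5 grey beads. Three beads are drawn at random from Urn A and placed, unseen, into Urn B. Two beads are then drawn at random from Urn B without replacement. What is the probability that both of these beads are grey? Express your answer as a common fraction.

Condition on how many of the transferred beads are grey (from Urn A: 8 grey of 16; then Urn B has 13 total).
  0 grey: C(8,0)C(8,3)/C(16,3) = 1/10; then P = C(5,2)/C(13,2) = 5/39
  1 grey: C(8,1)C(8,2)/C(16,3) = 2/5; then P = C(6,2)/C(13,2) = 5/26
  2 grey: C(8,2)C(8,1)/C(16,3) = 2/5; then P = C(7,2)/C(13,2) = 7/26
  3 grey: C(8,3)C(8,0)/C(16,3) = 1/10; then P = C(8,2)/C(13,2) = 14/39
P(both grey) = 7/30 ≈ 0.2333.

7/30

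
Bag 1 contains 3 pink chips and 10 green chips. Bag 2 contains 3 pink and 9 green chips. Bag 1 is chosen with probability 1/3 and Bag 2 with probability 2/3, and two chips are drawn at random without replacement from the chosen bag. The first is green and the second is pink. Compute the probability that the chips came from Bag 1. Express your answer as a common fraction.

55/172

P(E | Bag 1) = 5/26; P(E | Bag 2) = 9/44.
P(E) = 1/3·5/26 + 2/3·9/44 = 86/429.
By Bayes' rule, P(Bag 1 | E) = 5/78 / 86/429 = 55/172 ≈ 0.3198.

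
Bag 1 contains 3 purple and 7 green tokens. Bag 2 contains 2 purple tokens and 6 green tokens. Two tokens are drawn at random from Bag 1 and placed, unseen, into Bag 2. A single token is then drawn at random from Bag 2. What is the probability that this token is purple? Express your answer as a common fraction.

13/50

Condition on how many of the transferred tokens are purple (from Bag 1: 3 purple of 10; then Bag 2 has 10 total).
  0 purple: C(3,0)C(7,2)/C(10,2) = 7/15; then P = 2/10
  1 purple: C(3,1)C(7,1)/C(10,2) = 7/15; then P = 3/10
  2 purple: C(3,2)C(7,0)/C(10,2) = 1/15; then P = 4/10
P(purple from Bag 2) = 13/50 ≈ 0.2600.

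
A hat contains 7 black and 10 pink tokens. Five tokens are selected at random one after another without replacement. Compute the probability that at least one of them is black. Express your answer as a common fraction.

212/221

Use the complement: P(at least one black) = 1 − P(no black).
P(none) = C(10,5)/C(17,5) = 252/6188.
So P = 1 − 252/6188 = 212/221 ≈ 0.9593.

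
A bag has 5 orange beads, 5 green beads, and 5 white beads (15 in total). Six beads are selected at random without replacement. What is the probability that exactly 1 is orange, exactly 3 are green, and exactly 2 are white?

Unordered draws without replacement: count favorable combinations over C(15,6).
Favorable = C(5,1) · C(5,3) · C(5,2) = 500; total = C(15,6) = 5005.
P = 500/5005 = 100/1001 ≈ 0.0999.

100/1001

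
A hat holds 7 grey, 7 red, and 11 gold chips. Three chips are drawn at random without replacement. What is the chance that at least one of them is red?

371/575

Use the complement: P(at least one red) = 1 − P(no red).
P(none) = C(18,3)/C(25,3) = 816/2300.
So P = 1 − 816/2300 = 371/575 ≈ 0.6452.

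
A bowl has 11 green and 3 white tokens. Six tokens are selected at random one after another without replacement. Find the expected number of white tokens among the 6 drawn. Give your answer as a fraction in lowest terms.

9/7

By linearity of expectation, E[X] = Σ P(draw i is white); by symmetry each draw (even without replacement) has P(white) = 3/14.
E[X] = 6 · 3/14 = 9/7 ≈ 1.2857.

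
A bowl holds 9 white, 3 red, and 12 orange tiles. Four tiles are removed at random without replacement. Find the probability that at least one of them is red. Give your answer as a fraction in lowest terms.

221/506

Use the complement: P(at least one red) = 1 − P(no red).
P(none) = C(21,4)/C(24,4) = 5985/10626.
So P = 1 − 5985/10626 = 221/506 ≈ 0.4368.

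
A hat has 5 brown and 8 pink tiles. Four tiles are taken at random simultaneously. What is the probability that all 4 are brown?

Unordered draws without replacement: count favorable combinations over C(13,4).
Favorable = C(5,4) · C(8,0) = 5; total = C(13,4) = 715.
P = 5/715 = 1/143 ≈ 0.0070.

1/143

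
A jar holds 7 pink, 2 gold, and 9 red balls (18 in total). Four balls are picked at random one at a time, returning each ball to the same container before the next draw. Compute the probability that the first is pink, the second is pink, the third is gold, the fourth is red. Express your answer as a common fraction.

49/5832

Multiply the conditional probability of each draw in order, with replacement (the composition resets each draw).
P = (7/18) · (7/18) · (2/18) · (9/18) = 49/5832 ≈ 0.0084.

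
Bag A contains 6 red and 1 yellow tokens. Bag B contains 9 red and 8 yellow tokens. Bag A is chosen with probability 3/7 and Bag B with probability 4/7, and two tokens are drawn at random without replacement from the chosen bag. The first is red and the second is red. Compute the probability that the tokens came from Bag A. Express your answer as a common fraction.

85/127

P(E | Bag A) = 5/7; P(E | Bag B) = 9/34.
P(E) = 3/7·5/7 + 4/7·9/34 = 381/833.
By Bayes' rule, P(Bag A | E) = 15/49 / 381/833 = 85/127 ≈ 0.6693.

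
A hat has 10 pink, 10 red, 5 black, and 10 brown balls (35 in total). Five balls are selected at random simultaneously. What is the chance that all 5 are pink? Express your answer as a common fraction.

9/11594

Unordered draws without replacement: count favorable combinations over C(35,5).
Favorable = C(10,5) · C(10,0) · C(5,0) · C(10,0) = 252; total = C(35,5) = 324632.
P = 252/324632 = 9/11594 ≈ 0.0008.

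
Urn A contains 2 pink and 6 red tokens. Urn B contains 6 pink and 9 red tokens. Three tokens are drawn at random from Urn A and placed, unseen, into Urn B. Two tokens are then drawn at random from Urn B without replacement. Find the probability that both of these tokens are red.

Condition on how many of the transferred tokens are red (from Urn A: 6 red of 8; then Urn B has 18 total).
  1 red: C(6,1)C(2,2)/C(8,3) = 3/28; then P = C(10,2)/C(18,2) = 5/17
  2 red: C(6,2)C(2,1)/C(8,3) = 15/28; then P = C(11,2)/C(18,2) = 55/153
  3 red: C(6,3)C(2,0)/C(8,3) = 5/14; then P = C(12,2)/C(18,2) = 22/51
P(both red) = 45/119 ≈ 0.3782.

45/119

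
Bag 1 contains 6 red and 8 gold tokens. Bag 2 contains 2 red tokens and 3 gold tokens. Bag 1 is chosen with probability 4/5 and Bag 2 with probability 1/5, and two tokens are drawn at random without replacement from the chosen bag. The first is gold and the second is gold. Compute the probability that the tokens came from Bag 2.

P(E | Bag 1) = 4/13; P(E | Bag 2) = 3/10.
P(E) = 4/5·4/13 + 1/5·3/10 = 199/650.
By Bayes' rule, P(Bag 2 | E) = 3/50 / 199/650 = 39/199 ≈ 0.1960.

39/199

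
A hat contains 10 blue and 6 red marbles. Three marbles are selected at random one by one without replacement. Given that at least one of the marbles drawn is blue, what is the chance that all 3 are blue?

2/9

P(all 3 blue) = C(10,3)/C(16,3) = 3/14; P(at least one blue) = 1 − C(6,3)/C(16,3) = 27/28.
Since 'all 3 blue' ⊆ 'at least one blue', P(all 3 | at least one) = 3/14 / 27/28 = 2/9 ≈ 0.2222.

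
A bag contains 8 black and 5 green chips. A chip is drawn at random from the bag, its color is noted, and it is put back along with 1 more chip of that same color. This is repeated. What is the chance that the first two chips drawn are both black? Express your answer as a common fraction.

After a black draw the bag holds 9 black out of 14.
P = (8/13)·(9/14) = 36/91 ≈ 0.3956.

36/91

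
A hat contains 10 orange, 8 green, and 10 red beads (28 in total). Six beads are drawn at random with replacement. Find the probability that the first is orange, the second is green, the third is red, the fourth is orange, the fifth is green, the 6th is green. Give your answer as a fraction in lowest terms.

Multiply the conditional probability of each draw in order, with replacement (the composition resets each draw).
P = (10/28) · (8/28) · (10/28) · (10/28) · (8/28) · (8/28) = 125/117649 ≈ 0.0011.

125/117649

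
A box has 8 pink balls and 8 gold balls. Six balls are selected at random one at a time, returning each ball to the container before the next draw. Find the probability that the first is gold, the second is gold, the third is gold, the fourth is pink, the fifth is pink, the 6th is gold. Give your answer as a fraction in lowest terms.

Multiply the conditional probability of each draw in order, with replacement (the composition resets each draw).
P = (8/16) · (8/16) · (8/16) · (8/16) · (8/16) · (8/16) = 1/64 ≈ 0.0156.

1/64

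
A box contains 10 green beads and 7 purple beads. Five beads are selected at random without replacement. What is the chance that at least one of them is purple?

212/221

Use the complement: P(at least one purple) = 1 − P(no purple).
P(none) = C(10,5)/C(17,5) = 252/6188.
So P = 1 − 252/6188 = 212/221 ≈ 0.9593.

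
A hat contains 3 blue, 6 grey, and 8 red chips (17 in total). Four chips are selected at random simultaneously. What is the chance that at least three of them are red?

Sum the hypergeometric tail for j = 3,…,4 red chips.
Favorable = C(8,3)·C(9,1) + C(8,4)·C(9,0) = 574; total = C(17,4) = 2380.
P = 574/2380 = 41/170 ≈ 0.2412.

41/170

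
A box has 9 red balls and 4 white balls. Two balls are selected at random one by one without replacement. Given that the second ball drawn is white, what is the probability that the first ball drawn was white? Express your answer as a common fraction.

1/4

P(first=white and the second ball drawn is white) = (4/13)·(3/12) = 1/13.
P(the second ball drawn is white) = Σ over first color = 3/13 + 1/13 = 4/13.
By Bayes, P(first=white | the second ball drawn is white) = 1/13 / 4/13 = 1/4 ≈ 0.2500.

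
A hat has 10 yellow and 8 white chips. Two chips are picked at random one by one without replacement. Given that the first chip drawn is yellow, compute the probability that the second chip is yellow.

After removing 1 yellow, the hat has 9 yellow out of 17 remaining.
P(second is yellow | given) = 9/17 ≈ 0.5294.

9/17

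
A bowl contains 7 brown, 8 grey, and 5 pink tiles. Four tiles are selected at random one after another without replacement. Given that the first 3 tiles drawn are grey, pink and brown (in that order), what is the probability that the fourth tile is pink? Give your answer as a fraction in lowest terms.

4/17

After removing 1 brown, 1 grey, 1 pink, the bowl has 4 pink out of 17 remaining.
P(fourth is pink | given) = 4/17 ≈ 0.2353.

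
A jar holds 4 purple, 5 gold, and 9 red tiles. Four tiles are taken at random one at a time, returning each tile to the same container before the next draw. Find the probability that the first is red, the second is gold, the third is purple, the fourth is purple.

Multiply the conditional probability of each draw in order, with replacement (the composition resets each draw).
P = (9/18) · (5/18) · (4/18) · (4/18) = 5/729 ≈ 0.0069.

5/729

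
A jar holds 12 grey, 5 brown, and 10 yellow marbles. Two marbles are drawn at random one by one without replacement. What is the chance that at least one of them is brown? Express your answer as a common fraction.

40/117

Use the complement: P(at least one brown) = 1 − P(no brown).
P(none) = C(22,2)/C(27,2) = 231/351.
So P = 1 − 231/351 = 40/117 ≈ 0.3419.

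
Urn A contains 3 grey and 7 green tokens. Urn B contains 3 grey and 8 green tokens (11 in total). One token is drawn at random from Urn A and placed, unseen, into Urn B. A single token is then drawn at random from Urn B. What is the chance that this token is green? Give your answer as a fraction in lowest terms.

Condition on how many of the transferred tokens are green (from Urn A: 7 green of 10; then Urn B has 12 total).
  0 green: C(7,0)C(3,1)/C(10,1) = 3/10; then P = 8/12
  1 green: C(7,1)C(3,0)/C(10,1) = 7/10; then P = 9/12
P(green from Urn B) = 29/40 ≈ 0.7250.

29/40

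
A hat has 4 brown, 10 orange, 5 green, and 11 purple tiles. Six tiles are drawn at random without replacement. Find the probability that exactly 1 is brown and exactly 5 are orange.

Unordered draws without replacement: count favorable combinations over C(30,6).
Favorable = C(4,1) · C(10,5) · C(5,0) · C(11,0) = 1008; total = C(30,6) = 593775.
P = 1008/593775 = 16/9425 ≈ 0.0017.

16/9425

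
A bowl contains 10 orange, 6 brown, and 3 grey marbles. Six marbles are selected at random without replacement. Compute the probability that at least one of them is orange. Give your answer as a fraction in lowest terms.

Use the complement: P(at least one orange) = 1 − P(no orange).
P(none) = C(9,6)/C(19,6) = 84/27132.
So P = 1 − 84/27132 = 322/323 ≈ 0.9969.

322/323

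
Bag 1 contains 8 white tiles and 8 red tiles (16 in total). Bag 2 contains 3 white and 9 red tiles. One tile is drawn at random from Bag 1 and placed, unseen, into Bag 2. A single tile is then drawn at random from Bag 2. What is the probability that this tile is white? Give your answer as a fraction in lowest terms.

Condition on how many of the transferred tiles are white (from Bag 1: 8 white of 16; then Bag 2 has 13 total).
  0 white: C(8,0)C(8,1)/C(16,1) = 1/2; then P = 3/13
  1 white: C(8,1)C(8,0)/C(16,1) = 1/2; then P = 4/13
P(white from Bag 2) = 7/26 ≈ 0.2692.

7/26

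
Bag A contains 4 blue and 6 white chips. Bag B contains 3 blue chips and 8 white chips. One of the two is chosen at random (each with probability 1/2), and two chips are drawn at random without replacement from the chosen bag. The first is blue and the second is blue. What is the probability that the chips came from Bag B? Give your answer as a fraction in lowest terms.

P(E | Bag A) = 2/15; P(E | Bag B) = 3/55.
P(E) = 1/2·2/15 + 1/2·3/55 = 31/330.
By Bayes' rule, P(Bag B | E) = 3/110 / 31/330 = 9/31 ≈ 0.2903.

9/31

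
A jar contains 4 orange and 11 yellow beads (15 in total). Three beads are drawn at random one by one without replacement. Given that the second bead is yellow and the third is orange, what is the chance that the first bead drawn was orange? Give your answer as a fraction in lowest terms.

P(first=orange and the second bead is yellow and the third is orange) = (4/15)·(11/14)·(3/13) = 22/455.
P(E) = Σ over first color = 22/455 + 44/273 = 22/105.
By Bayes, P(first=orange | E) = 22/455 / 22/105 = 3/13 ≈ 0.2308.

3/13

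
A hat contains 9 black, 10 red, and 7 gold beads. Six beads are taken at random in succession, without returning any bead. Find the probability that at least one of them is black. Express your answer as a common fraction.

Use the complement: P(at least one black) = 1 − P(no black).
P(none) = C(17,6)/C(26,6) = 12376/230230.
So P = 1 − 12376/230230 = 1197/1265 ≈ 0.9462.

1197/1265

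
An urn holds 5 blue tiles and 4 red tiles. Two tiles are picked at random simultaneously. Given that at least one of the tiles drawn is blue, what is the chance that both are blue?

1/3

P(both blue) = C(5,2)/C(9,2) = 5/18; P(at least one blue) = 1 − C(4,2)/C(9,2) = 5/6.
Since 'both blue' ⊆ 'at least one blue', P(both | at least one) = 5/18 / 5/6 = 1/3 ≈ 0.3333.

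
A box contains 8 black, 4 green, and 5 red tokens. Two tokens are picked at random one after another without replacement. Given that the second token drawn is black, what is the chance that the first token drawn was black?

7/16

P(first=black and the second token drawn is black) = (8/17)·(7/16) = 7/34.
P(the second token drawn is black) = Σ over first color = 7/34 + 2/17 + 5/34 = 8/17.
By Bayes, P(first=black | the second token drawn is black) = 7/34 / 8/17 = 7/16 ≈ 0.4375.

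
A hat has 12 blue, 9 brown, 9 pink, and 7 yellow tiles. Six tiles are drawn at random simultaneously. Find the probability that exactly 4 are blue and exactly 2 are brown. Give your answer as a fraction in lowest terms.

Unordered draws without replacement: count favorable combinations over C(37,6).
Favorable = C(12,4) · C(9,2) · C(9,0) · C(7,0) = 17820; total = C(37,6) = 2324784.
P = 17820/2324784 = 135/17612 ≈ 0.0077.

135/17612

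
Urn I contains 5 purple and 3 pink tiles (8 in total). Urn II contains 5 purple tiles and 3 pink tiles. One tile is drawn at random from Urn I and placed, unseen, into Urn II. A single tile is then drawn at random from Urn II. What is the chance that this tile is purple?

Condition on how many of the transferred tiles are purple (from Urn I: 5 purple of 8; then Urn II has 9 total).
  0 purple: C(5,0)C(3,1)/C(8,1) = 3/8; then P = 5/9
  1 purple: C(5,1)C(3,0)/C(8,1) = 5/8; then P = 6/9
P(purple from Urn II) = 5/8 ≈ 0.6250.

5/8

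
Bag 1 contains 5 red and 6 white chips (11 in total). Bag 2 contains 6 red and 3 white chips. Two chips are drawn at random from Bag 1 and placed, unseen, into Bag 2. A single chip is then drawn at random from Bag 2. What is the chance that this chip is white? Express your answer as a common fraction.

Condition on how many of the transferred chips are white (from Bag 1: 6 white of 11; then Bag 2 has 11 total).
  0 white: C(6,0)C(5,2)/C(11,2) = 2/11; then P = 3/11
  1 white: C(6,1)C(5,1)/C(11,2) = 6/11; then P = 4/11
  2 white: C(6,2)C(5,0)/C(11,2) = 3/11; then P = 5/11
P(white from Bag 2) = 45/121 ≈ 0.3719.

45/121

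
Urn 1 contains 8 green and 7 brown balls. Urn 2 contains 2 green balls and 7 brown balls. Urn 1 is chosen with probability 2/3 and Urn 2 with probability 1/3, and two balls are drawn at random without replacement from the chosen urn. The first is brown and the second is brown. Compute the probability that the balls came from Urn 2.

35/59

P(E | Urn 1) = 1/5; P(E | Urn 2) = 7/12.
P(E) = 2/3·1/5 + 1/3·7/12 = 59/180.
By Bayes' rule, P(Urn 2 | E) = 7/36 / 59/180 = 35/59 ≈ 0.5932.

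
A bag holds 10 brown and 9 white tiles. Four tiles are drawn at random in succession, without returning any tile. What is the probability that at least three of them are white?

161/646

Sum the hypergeometric tail for j = 3,…,4 white tiles.
Favorable = C(9,3)·C(10,1) + C(9,4)·C(10,0) = 966; total = C(19,4) = 3876.
P = 966/3876 = 161/646 ≈ 0.2492.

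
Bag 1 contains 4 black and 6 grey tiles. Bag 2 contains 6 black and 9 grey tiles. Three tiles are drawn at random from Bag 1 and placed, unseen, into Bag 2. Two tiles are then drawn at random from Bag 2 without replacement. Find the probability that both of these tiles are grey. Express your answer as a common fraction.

266/765

Condition on how many of the transferred tiles are grey (from Bag 1: 6 grey of 10; then Bag 2 has 18 total).
  0 grey: C(6,0)C(4,3)/C(10,3) = 1/30; then P = C(9,2)/C(18,2) = 4/17
  1 grey: C(6,1)C(4,2)/C(10,3) = 3/10; then P = C(10,2)/C(18,2) = 5/17
  2 grey: C(6,2)C(4,1)/C(10,3) = 1/2; then P = C(11,2)/C(18,2) = 55/153
  3 grey: C(6,3)C(4,0)/C(10,3) = 1/6; then P = C(12,2)/C(18,2) = 22/51
P(both grey) = 266/765 ≈ 0.3477.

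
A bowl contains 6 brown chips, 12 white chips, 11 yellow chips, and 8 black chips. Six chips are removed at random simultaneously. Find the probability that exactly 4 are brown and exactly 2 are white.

Unordered draws without replacement: count favorable combinations over C(37,6).
Favorable = C(6,4) · C(12,2) · C(11,0) · C(8,0) = 990; total = C(37,6) = 2324784.
P = 990/2324784 = 15/35224 ≈ 0.0004.

15/35224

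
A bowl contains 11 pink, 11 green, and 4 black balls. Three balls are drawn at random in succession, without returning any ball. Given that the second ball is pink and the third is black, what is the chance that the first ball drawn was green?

11/24

P(first=green and the second ball is pink and the third is black) = (11/26)·(11/25)·(4/24) = 121/3900.
P(E) = Σ over first color = 11/390 + 121/3900 + 11/1300 = 22/325.
By Bayes, P(first=green | E) = 121/3900 / 22/325 = 11/24 ≈ 0.4583.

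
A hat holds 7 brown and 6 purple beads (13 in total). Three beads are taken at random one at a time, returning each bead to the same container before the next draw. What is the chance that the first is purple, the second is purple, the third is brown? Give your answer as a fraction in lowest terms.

252/2197

Multiply the conditional probability of each draw in order, with replacement (the composition resets each draw).
P = (6/13) · (6/13) · (7/13) = 252/2197 ≈ 0.1147.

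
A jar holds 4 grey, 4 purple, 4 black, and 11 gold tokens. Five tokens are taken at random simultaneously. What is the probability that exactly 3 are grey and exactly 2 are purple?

Unordered draws without replacement: count favorable combinations over C(23,5).
Favorable = C(4,3) · C(4,2) · C(4,0) · C(11,0) = 24; total = C(23,5) = 33649.
P = 24/33649 = 24/33649 ≈ 0.0007.

24/33649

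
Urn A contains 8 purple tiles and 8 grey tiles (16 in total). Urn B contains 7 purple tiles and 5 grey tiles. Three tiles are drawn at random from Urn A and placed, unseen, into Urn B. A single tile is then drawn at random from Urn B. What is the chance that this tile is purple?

17/30

Condition on how many of the transferred tiles are purple (from Urn A: 8 purple of 16; then Urn B has 15 total).
  0 purple: C(8,0)C(8,3)/C(16,3) = 1/10; then P = 7/15
  1 purple: C(8,1)C(8,2)/C(16,3) = 2/5; then P = 8/15
  2 purple: C(8,2)C(8,1)/C(16,3) = 2/5; then P = 9/15
  3 purple: C(8,3)C(8,0)/C(16,3) = 1/10; then P = 10/15
P(purple from Urn B) = 17/30 ≈ 0.5667.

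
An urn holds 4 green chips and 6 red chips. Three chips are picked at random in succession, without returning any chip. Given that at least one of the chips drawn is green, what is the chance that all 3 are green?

1/25

P(all 3 green) = C(4,3)/C(10,3) = 1/30; P(at least one green) = 1 − C(6,3)/C(10,3) = 5/6.
Since 'all 3 green' ⊆ 'at least one green', P(all 3 | at least one) = 1/30 / 5/6 = 1/25 ≈ 0.0400.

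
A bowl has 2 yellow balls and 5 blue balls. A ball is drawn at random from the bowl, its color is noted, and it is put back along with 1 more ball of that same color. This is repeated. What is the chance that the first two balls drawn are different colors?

Either blue then yellow, or yellow then blue; after the first draw the total is 8.
P = (5/7)·(2/8) + (2/7)·(5/8) = 5/14 ≈ 0.3571.

5/14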